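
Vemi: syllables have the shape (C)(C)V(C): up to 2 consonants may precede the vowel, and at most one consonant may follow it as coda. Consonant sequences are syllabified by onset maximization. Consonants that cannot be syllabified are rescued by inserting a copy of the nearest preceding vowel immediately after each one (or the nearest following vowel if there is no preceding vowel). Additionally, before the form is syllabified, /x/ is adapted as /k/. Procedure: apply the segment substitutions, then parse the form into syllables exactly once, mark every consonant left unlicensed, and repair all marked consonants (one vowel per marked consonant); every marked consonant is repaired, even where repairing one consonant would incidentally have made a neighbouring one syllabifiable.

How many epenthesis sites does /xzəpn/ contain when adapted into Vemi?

1

After substitution the input is /kzəpn/.
The unsyllabifiable consonants are /n/; each receives one epenthetic vowel.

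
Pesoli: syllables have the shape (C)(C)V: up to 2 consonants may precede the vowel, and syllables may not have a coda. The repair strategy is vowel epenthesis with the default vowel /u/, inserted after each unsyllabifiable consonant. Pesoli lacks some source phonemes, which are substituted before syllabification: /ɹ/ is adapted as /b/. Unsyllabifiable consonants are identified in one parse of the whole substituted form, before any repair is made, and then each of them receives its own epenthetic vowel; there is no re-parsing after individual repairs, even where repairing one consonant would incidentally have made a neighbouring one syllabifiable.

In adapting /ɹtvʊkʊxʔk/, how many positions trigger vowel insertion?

4

After substitution the input is /btvʊkʊxʔk/.
The unsyllabifiable consonants are /b/, /x/, /ʔ/, /k/; each receives one epenthetic vowel.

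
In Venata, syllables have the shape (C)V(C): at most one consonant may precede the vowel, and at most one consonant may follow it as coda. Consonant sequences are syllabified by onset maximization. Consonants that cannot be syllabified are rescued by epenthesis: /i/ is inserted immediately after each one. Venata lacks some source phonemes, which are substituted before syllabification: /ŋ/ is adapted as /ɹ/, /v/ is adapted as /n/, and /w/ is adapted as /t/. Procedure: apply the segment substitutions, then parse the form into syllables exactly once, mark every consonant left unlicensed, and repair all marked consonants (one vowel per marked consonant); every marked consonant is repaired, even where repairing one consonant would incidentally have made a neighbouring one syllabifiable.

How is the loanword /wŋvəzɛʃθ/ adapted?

Substitution: /w/ → /t/, /ŋ/ → /ɹ/, /v/ → /n/, giving /tɹnəzɛʃθ/.
Syllabifying with onset maximization leaves /t/, /ɹ/, /θ/ stranded (at most one coda consonant is licensed; onsets are limited to one consonant).
Each unlicensed consonant becomes the onset of a new syllable: /t/ → /ti/, /ɹ/ → /ɹi/, /θ/ → /θi/.

tiɹinəzɛʃθi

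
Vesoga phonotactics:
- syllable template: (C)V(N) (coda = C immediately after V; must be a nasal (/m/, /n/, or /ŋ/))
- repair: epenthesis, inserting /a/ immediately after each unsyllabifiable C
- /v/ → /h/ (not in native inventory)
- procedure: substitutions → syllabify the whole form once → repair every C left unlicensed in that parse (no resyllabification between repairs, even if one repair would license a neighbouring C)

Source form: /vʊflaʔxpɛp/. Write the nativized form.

hʊfalaʔaxapɛpa

Substitution: /v/ → /h/, giving /hʊflaʔxpɛp/.
Under (C)V(N), the unsyllabifiable consonants are /f/, /ʔ/, /x/, /p/ (only a nasal (/m/, /n/, or /ŋ/) is licensed in coda position; onsets are limited to one consonant).
Each unlicensed consonant becomes the onset of a new syllable: /f/ → /fa/, /ʔ/ → /ʔa/, /x/ → /xa/, /p/ → /pa/.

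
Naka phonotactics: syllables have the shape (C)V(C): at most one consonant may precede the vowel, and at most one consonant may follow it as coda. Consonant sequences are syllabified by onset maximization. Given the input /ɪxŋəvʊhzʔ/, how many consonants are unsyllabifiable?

Syllabifying with onset maximization leaves /z/, /ʔ/ stranded (at most one coda consonant is licensed; onsets are limited to one consonant).

2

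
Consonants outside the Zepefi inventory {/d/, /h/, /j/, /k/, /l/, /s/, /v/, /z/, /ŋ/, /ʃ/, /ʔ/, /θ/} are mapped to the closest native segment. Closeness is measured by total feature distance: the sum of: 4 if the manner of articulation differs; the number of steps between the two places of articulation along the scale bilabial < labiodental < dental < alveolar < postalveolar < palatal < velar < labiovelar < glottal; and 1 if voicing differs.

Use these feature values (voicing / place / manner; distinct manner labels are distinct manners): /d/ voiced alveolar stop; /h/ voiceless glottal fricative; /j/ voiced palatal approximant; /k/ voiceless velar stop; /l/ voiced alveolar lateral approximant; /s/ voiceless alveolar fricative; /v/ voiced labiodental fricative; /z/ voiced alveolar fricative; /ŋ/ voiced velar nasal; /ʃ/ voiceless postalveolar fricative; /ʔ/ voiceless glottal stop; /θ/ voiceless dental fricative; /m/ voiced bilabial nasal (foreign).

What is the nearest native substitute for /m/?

/v/ is closest: manner differs (nasal→fricative, +4), place distance 1 (bilabial→labiodental), same voicing; total 5. Next closest is /ŋ/ at distance 6.

v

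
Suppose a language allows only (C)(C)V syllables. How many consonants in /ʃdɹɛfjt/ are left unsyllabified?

4

Under (C)(C)V, the unsyllabifiable consonants are /ʃ/, /f/, /j/, /t/ (no codas are permitted; onsets may contain at most 2 consonants).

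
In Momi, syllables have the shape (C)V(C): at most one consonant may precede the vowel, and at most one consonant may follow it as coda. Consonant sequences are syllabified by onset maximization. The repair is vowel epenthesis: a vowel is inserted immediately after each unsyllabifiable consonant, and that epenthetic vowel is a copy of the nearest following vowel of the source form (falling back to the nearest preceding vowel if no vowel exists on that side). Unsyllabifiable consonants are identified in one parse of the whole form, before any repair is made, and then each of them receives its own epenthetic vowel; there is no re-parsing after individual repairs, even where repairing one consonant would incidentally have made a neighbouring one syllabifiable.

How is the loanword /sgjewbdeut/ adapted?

Syllabifying with onset maximization leaves /s/, /g/, /b/ stranded (at most one coda consonant is licensed; onsets are limited to one consonant).
Epenthesis after each stranded consonant: /s/ → /se/, /g/ → /ge/, /b/ → /be/.

segejewbedeut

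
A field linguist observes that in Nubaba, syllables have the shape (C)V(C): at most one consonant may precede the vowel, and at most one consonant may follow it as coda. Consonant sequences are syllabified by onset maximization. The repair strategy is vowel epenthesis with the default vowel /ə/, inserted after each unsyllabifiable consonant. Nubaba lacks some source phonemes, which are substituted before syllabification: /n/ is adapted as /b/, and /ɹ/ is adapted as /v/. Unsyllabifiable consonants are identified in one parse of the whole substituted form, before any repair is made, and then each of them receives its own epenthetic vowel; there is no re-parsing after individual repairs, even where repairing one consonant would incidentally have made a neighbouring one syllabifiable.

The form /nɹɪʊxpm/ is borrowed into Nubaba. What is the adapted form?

Substitution: /n/ → /b/, /ɹ/ → /v/, giving /bvɪʊxpm/.
Under (C)V(C), the unsyllabifiable consonants are /b/, /p/, /m/ (at most one coda consonant is licensed; onsets are limited to one consonant).
Epenthesis after each stranded consonant: /b/ → /bə/, /p/ → /pə/, /m/ → /mə/.

bəvɪʊxpəmə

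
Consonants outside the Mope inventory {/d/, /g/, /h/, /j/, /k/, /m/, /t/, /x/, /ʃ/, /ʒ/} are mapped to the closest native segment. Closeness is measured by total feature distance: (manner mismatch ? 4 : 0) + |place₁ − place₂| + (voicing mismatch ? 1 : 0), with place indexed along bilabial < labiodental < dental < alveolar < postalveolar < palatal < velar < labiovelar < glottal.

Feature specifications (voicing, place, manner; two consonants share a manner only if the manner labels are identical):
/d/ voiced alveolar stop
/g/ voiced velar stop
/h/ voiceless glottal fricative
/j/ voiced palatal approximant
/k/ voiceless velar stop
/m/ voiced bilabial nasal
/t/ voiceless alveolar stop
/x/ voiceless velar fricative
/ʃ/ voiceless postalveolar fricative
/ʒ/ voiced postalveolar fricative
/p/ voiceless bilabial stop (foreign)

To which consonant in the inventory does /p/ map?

/t/ is closest: same manner (stop), place distance 3 (bilabial→alveolar), same voicing; total 3. Next closest is /d/ at distance 4.

t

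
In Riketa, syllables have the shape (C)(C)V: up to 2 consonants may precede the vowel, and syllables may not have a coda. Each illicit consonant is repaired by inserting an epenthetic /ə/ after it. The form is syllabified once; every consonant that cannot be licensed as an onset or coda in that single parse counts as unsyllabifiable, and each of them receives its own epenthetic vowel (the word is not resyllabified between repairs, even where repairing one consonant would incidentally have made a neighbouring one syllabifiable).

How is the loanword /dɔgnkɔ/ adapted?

The consonants /g/ cannot be parsed into a legal (C)(C)V syllable (no codas are permitted; onsets may contain at most 2 consonants).
Inserting the epenthetic vowel yields /g/ → /gə/.

dɔgənkɔ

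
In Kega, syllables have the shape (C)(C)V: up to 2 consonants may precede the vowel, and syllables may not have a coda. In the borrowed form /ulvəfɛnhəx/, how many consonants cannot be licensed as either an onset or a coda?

The consonants /x/ cannot be parsed into a legal (C)(C)V syllable (no codas are permitted; onsets may contain at most 2 consonants).

1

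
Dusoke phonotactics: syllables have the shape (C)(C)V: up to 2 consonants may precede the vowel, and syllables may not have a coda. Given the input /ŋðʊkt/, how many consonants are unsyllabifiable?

Syllabifying with onset maximization leaves /k/, /t/ stranded (no codas are permitted; onsets may contain at most 2 consonants).

2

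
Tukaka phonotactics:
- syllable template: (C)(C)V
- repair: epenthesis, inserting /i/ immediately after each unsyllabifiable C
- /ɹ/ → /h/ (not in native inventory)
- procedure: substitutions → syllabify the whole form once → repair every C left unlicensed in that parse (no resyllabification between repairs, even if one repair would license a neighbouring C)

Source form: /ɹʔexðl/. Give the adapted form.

hʔexiðili

Substitution: /ɹ/ → /h/, giving /hʔexðl/.
Syllabifying with onset maximization leaves /x/, /ð/, /l/ stranded (no codas are permitted; onsets may contain at most 2 consonants).
Inserting the epenthetic vowel yields /x/ → /xi/, /ð/ → /ði/, /l/ → /li/.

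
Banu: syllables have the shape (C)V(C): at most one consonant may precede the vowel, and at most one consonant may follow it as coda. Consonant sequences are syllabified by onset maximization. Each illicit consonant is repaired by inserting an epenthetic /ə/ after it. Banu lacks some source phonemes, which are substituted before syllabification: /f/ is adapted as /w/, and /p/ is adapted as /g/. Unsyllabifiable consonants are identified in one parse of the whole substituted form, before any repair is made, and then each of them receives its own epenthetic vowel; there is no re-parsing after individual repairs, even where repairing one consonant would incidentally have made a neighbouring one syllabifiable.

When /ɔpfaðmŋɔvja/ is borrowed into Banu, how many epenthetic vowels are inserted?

1

After substitution the input is /ɔgwaðmŋɔvja/.
The unsyllabifiable consonants are /m/; each receives one epenthetic vowel.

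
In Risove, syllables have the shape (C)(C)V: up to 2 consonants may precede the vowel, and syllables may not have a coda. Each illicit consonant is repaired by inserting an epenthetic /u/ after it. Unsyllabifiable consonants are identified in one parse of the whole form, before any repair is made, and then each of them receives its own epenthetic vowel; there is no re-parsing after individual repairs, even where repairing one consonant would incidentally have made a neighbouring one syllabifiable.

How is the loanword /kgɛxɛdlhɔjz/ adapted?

Syllabifying with onset maximization leaves /d/, /j/, /z/ stranded (no codas are permitted; onsets may contain at most 2 consonants).
Each unlicensed consonant becomes the onset of a new syllable: /d/ → /du/, /j/ → /ju/, /z/ → /zu/.

kgɛxɛdulhɔjuzu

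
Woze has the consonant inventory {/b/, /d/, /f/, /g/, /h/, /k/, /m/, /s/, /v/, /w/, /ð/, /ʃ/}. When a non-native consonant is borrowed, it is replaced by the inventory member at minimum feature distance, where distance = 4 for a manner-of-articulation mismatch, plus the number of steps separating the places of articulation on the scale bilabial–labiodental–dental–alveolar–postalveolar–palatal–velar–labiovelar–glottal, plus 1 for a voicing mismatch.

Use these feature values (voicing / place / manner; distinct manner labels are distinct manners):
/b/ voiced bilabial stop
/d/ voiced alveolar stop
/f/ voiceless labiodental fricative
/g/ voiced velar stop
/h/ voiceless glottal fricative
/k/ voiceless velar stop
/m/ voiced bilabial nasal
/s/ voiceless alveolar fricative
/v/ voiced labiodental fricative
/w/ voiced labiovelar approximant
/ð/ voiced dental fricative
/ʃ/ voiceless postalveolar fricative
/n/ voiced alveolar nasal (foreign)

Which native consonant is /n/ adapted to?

m

/m/ is closest: same manner (nasal), place distance 3 (alveolar→bilabial), same voicing; total 3. Next closest is /d/ at distance 4.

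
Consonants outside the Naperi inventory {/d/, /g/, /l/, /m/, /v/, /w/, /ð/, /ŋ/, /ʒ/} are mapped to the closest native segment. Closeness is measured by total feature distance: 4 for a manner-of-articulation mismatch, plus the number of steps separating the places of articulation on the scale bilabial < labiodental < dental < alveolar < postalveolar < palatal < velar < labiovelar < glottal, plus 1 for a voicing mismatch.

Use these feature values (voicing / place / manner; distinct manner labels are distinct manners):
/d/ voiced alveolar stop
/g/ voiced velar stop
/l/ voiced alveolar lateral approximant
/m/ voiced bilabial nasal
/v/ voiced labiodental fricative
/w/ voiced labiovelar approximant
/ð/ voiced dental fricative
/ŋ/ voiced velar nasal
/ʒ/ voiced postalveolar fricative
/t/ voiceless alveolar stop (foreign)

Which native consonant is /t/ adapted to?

d

/d/ is closest: same manner (stop), place distance 0 (alveolar→alveolar), voicing differs (+1); total 1. Next closest is /g/ at distance 4.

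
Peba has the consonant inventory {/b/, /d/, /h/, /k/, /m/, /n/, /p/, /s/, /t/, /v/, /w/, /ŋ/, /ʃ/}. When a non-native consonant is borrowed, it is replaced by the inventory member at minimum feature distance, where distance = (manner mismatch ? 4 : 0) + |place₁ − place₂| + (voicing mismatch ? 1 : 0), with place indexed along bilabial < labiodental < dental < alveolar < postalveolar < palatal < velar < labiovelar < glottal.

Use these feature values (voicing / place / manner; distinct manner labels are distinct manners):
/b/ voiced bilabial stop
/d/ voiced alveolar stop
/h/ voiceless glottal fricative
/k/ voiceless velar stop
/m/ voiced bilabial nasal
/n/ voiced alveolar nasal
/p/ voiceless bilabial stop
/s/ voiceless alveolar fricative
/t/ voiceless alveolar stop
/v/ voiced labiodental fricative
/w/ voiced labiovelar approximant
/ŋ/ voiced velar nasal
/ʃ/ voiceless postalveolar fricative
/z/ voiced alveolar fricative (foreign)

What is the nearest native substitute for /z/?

s

/s/ is closest: same manner (fricative), place distance 0 (alveolar→alveolar), voicing differs (+1); total 1. Next closest is /v/ at distance 2.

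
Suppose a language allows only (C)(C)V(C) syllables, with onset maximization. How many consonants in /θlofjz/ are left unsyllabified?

Syllabifying with onset maximization leaves /j/, /z/ stranded (at most one coda consonant is licensed; onsets may contain at most 2 consonants).

2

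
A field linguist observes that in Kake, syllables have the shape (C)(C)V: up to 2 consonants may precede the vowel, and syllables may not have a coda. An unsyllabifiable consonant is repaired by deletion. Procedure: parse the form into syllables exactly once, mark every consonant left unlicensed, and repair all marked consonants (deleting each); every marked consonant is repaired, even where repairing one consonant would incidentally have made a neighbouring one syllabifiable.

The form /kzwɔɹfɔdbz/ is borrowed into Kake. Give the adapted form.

Under (C)(C)V, the unsyllabifiable consonants are /k/, /d/, /b/, /z/ (no codas are permitted; onsets may contain at most 2 consonants).
Deletion applies to /k/, /d/, /b/, /z/.

zwɔɹfɔ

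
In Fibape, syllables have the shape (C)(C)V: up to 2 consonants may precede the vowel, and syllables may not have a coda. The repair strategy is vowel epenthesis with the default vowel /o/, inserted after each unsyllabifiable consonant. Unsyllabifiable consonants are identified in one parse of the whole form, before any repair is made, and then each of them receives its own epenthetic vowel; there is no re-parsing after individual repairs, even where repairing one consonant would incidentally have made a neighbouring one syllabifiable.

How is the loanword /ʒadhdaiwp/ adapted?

ʒadohdaiwopo

The consonants /d/, /w/, /p/ cannot be parsed into a legal (C)(C)V syllable (no codas are permitted; onsets may contain at most 2 consonants).
Each unlicensed consonant becomes the onset of a new syllable: /d/ → /do/, /w/ → /wo/, /p/ → /po/.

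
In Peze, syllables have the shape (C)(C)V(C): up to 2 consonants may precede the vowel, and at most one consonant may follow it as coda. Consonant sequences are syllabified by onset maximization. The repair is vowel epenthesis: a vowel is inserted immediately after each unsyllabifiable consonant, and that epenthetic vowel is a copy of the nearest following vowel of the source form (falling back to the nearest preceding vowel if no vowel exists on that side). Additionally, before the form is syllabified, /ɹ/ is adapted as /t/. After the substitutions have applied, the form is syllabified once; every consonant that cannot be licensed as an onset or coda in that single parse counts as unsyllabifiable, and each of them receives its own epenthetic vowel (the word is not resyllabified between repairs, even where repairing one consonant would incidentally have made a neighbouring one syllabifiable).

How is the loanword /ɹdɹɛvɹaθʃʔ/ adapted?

Substitution: /ɹ/ → /t/, giving /tdtɛvtaθʃʔ/.
The consonants /t/, /ʃ/, /ʔ/ cannot be parsed into a legal (C)(C)V(C) syllable (at most one coda consonant is licensed; onsets may contain at most 2 consonants).
Each unlicensed consonant becomes the onset of a new syllable: /t/ → /tɛ/, /ʃ/ → /ʃa/, /ʔ/ → /ʔa/.

tɛdtɛvtaθʃaʔa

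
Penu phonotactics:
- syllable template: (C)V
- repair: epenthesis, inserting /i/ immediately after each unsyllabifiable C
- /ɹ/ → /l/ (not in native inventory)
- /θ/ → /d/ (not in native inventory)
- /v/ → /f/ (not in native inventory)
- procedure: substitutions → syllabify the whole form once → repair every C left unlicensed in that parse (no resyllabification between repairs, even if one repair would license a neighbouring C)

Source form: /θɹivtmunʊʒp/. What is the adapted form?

dilifitimunʊʒipi

Substitution: /θ/ → /d/, /ɹ/ → /l/, /v/ → /f/, giving /dliftmunʊʒp/.
Under (C)V, the unsyllabifiable consonants are /d/, /f/, /t/, /ʒ/, /p/ (no codas are permitted; onsets are limited to one consonant).
Inserting the epenthetic vowel yields /d/ → /di/, /f/ → /fi/, /t/ → /ti/, /ʒ/ → /ʒi/, /p/ → /pi/.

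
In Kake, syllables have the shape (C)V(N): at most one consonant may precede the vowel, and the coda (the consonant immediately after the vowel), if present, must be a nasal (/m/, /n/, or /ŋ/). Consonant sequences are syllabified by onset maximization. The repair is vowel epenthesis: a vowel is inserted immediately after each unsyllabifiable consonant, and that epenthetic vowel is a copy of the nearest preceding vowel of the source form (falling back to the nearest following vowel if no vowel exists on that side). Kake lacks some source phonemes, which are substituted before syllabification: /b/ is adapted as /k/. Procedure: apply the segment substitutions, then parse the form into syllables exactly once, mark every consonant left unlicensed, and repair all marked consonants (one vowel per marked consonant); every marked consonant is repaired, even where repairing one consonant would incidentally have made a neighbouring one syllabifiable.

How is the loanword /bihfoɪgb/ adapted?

kihifoɪgɪkɪ

Substitution: /b/ → /k/, giving /kihfoɪgk/.
Under (C)V(N), the unsyllabifiable consonants are /h/, /g/, /k/ (only a nasal (/m/, /n/, or /ŋ/) is licensed in coda position; onsets are limited to one consonant).
Inserting the epenthetic vowel yields /h/ → /hi/, /g/ → /gɪ/, /k/ → /kɪ/.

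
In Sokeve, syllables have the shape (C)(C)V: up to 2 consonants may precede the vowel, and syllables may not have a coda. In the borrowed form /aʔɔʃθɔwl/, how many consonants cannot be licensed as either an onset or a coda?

2

Under (C)(C)V, the unsyllabifiable consonants are /w/, /l/ (no codas are permitted; onsets may contain at most 2 consonants).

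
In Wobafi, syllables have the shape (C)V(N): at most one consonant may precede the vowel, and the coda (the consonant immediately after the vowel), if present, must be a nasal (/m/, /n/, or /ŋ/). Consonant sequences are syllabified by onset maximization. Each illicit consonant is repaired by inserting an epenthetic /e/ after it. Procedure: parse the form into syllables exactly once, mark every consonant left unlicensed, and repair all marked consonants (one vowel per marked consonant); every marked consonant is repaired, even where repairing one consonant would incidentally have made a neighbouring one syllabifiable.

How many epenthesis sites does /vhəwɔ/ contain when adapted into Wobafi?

1

The unsyllabifiable consonants are /v/; each receives one epenthetic vowel.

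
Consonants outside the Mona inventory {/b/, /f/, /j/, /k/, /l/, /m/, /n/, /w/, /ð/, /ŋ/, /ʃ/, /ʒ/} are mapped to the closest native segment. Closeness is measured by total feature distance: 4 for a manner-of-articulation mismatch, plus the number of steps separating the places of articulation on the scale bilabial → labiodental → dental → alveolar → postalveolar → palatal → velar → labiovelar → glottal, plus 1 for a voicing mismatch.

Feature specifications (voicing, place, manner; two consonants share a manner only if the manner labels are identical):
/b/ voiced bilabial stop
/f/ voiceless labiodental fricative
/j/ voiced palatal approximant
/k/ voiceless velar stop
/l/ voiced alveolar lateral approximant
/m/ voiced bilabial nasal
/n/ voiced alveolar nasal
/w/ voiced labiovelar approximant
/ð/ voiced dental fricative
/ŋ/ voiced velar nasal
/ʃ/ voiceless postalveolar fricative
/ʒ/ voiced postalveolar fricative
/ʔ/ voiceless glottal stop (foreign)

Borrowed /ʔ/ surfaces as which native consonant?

/k/ is closest: same manner (stop), place distance 2 (glottal→velar), same voicing; total 2. Next closest is /w/ at distance 6.

k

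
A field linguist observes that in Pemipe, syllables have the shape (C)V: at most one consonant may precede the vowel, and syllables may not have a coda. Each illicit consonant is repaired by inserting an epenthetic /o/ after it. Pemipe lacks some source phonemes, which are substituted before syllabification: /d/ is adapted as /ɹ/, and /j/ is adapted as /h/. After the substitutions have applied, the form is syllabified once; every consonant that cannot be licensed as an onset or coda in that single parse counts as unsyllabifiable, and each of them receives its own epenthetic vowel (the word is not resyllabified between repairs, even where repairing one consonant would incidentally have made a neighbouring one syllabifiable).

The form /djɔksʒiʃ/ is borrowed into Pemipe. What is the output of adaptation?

Substitution: /d/ → /ɹ/, /j/ → /h/, giving /ɹhɔksʒiʃ/.
Under (C)V, the unsyllabifiable consonants are /ɹ/, /k/, /s/, /ʃ/ (no codas are permitted; onsets are limited to one consonant).
Epenthesis after each stranded consonant: /ɹ/ → /ɹo/, /k/ → /ko/, /s/ → /so/, /ʃ/ → /ʃo/.

ɹohɔkosoʒiʃo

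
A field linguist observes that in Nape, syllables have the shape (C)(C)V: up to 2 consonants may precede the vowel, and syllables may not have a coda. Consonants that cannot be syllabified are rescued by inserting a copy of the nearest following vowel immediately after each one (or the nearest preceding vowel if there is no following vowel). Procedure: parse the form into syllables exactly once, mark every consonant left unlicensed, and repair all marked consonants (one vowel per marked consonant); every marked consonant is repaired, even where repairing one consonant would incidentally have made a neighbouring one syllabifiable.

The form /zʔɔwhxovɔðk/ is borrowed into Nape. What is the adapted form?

Syllabifying with onset maximization leaves /w/, /ð/, /k/ stranded (no codas are permitted; onsets may contain at most 2 consonants).
Inserting the epenthetic vowel yields /w/ → /wo/, /ð/ → /ðɔ/, /k/ → /kɔ/.

zʔɔwohxovɔðɔkɔ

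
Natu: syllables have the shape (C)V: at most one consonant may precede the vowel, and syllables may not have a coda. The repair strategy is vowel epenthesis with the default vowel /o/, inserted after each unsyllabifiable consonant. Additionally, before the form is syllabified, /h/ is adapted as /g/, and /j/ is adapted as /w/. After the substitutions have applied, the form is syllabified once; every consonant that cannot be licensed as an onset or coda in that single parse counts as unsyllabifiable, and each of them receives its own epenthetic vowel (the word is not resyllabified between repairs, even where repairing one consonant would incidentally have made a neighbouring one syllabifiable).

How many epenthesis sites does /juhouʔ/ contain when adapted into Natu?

1

After substitution the input is /wugouʔ/.
The unsyllabifiable consonants are /ʔ/; each receives one epenthetic vowel.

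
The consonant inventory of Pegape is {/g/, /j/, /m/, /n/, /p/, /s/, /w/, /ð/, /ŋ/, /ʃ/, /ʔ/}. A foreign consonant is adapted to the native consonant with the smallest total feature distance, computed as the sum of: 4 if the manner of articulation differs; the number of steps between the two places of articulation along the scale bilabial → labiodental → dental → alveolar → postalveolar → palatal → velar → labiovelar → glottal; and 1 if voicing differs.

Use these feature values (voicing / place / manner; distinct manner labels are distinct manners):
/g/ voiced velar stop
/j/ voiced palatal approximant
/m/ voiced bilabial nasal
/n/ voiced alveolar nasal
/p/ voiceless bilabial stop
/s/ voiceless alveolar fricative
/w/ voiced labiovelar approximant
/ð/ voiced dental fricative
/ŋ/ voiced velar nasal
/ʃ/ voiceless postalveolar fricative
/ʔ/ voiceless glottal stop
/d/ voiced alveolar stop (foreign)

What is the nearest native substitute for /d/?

g

/g/ is closest: same manner (stop), place distance 3 (alveolar→velar), same voicing; total 3. Next closest is /n/ at distance 4.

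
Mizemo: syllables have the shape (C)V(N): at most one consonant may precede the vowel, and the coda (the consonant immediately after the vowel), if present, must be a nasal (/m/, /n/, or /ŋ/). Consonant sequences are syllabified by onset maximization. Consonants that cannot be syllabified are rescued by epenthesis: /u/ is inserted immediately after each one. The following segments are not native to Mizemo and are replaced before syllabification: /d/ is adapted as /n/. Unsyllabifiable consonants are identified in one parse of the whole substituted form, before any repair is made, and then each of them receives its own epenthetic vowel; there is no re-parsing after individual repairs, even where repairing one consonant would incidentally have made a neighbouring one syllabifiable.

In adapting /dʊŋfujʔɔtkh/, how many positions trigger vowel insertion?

4

After substitution the input is /nʊŋfujʔɔtkh/.
The unsyllabifiable consonants are /j/, /t/, /k/, /h/; each receives one epenthetic vowel.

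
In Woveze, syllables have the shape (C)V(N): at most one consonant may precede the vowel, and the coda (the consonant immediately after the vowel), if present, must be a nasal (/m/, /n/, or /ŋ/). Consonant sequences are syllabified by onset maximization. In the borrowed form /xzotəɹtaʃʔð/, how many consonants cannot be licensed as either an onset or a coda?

5

Syllabifying with onset maximization leaves /x/, /ɹ/, /ʃ/, /ʔ/, /ð/ stranded (only a nasal (/m/, /n/, or /ŋ/) is licensed in coda position; onsets are limited to one consonant).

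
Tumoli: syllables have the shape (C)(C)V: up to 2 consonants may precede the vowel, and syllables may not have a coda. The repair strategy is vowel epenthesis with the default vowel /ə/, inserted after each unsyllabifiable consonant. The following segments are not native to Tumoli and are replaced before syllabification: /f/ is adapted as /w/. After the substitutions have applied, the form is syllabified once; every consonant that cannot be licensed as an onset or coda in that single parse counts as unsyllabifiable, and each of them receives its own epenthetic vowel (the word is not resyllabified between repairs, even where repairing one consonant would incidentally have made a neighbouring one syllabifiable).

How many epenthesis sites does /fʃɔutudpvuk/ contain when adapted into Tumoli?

2

After substitution the input is /wʃɔutudpvuk/.
The unsyllabifiable consonants are /d/, /k/; each receives one epenthetic vowel.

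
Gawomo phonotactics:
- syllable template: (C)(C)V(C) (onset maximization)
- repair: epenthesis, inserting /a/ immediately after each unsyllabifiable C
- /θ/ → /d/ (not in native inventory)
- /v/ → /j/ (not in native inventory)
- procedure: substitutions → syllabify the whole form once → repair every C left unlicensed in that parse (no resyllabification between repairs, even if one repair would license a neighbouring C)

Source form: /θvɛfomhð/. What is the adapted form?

Substitution: /θ/ → /d/, /v/ → /j/, giving /djɛfomhð/.
Under (C)(C)V(C), the unsyllabifiable consonants are /h/, /ð/ (at most one coda consonant is licensed; onsets may contain at most 2 consonants).
Inserting the epenthetic vowel yields /h/ → /ha/, /ð/ → /ða/.

djɛfomhaða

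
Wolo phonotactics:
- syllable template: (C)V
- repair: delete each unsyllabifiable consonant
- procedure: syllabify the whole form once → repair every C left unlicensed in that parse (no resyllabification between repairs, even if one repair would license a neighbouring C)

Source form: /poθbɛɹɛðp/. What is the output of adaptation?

The consonants /θ/, /ð/, /p/ cannot be parsed into a legal (C)V syllable (no codas are permitted; onsets are limited to one consonant).
Deleting the stranded consonants removes /θ/, /ð/, /p/.

pobɛɹɛ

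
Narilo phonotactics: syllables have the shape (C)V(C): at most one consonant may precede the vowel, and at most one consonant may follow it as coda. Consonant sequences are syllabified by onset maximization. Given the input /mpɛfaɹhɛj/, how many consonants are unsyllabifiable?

1

Syllabifying with onset maximization leaves /m/ stranded (at most one coda consonant is licensed; onsets are limited to one consonant).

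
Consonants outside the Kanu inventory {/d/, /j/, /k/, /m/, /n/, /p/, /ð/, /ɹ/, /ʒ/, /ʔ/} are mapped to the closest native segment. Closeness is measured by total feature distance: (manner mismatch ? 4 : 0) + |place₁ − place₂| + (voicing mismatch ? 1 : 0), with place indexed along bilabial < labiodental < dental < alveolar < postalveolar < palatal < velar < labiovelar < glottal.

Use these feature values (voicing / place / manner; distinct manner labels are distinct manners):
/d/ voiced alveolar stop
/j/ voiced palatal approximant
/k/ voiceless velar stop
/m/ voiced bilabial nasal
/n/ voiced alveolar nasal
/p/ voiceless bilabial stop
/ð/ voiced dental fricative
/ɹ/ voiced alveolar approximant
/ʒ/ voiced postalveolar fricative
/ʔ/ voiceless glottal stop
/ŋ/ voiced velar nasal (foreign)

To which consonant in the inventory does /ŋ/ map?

/n/ is closest: same manner (nasal), place distance 3 (velar→alveolar), same voicing; total 3. Next closest is /j/ at distance 5.

n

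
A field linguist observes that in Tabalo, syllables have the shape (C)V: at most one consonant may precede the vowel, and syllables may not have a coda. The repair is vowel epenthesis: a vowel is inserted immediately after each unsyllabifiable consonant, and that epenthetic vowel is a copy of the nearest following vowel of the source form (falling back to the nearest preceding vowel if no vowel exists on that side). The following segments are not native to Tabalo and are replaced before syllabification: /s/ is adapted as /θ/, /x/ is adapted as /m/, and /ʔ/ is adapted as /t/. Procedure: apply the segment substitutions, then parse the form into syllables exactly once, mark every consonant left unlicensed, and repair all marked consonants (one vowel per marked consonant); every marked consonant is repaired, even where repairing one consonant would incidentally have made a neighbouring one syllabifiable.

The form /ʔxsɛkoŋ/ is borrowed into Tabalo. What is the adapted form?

tɛmɛθɛkoŋo

Substitution: /ʔ/ → /t/, /x/ → /m/, /s/ → /θ/, giving /tmθɛkoŋ/.
Syllabifying with onset maximization leaves /t/, /m/, /ŋ/ stranded (no codas are permitted; onsets are limited to one consonant).
Inserting the epenthetic vowel yields /t/ → /tɛ/, /m/ → /mɛ/, /ŋ/ → /ŋo/.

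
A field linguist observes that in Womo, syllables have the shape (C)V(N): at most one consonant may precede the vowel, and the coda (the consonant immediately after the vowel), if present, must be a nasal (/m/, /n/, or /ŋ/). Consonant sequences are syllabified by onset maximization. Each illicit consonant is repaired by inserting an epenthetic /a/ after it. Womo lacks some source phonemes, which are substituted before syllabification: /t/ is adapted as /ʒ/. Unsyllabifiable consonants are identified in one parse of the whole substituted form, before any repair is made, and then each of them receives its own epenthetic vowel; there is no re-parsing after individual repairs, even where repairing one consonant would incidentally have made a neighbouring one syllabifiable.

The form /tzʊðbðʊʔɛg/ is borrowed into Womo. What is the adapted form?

Substitution: /t/ → /ʒ/, giving /ʒzʊðbðʊʔɛg/.
Syllabifying with onset maximization leaves /ʒ/, /ð/, /b/, /g/ stranded (only a nasal (/m/, /n/, or /ŋ/) is licensed in coda position; onsets are limited to one consonant).
Each unlicensed consonant becomes the onset of a new syllable: /ʒ/ → /ʒa/, /ð/ → /ða/, /b/ → /ba/, /g/ → /ga/.

ʒazʊðabaðʊʔɛga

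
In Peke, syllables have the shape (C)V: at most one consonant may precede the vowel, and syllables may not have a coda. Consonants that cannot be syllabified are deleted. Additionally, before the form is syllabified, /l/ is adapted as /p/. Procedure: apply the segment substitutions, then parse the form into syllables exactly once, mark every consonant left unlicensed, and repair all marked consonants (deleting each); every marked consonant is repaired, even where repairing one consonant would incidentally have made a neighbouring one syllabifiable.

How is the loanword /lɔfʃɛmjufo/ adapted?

pɔʃɛjufo

Substitution: /l/ → /p/, giving /pɔfʃɛmjufo/.
The consonants /f/, /m/ cannot be parsed into a legal (C)V syllable (no codas are permitted; onsets are limited to one consonant).
Deletion applies to /f/, /m/.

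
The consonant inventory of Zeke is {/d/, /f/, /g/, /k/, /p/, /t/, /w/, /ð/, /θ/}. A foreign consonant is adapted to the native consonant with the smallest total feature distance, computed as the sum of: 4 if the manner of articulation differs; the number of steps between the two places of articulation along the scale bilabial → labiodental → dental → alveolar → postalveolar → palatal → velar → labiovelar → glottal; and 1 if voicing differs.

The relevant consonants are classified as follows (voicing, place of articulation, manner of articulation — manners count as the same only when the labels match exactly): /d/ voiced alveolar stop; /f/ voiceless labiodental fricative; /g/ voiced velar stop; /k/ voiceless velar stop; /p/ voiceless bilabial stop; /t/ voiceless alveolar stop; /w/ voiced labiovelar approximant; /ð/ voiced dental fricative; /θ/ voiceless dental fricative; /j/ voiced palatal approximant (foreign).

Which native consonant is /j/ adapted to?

/w/ is closest: same manner (approximant), place distance 2 (palatal→labiovelar), same voicing; total 2. Next closest is /g/ at distance 5.

w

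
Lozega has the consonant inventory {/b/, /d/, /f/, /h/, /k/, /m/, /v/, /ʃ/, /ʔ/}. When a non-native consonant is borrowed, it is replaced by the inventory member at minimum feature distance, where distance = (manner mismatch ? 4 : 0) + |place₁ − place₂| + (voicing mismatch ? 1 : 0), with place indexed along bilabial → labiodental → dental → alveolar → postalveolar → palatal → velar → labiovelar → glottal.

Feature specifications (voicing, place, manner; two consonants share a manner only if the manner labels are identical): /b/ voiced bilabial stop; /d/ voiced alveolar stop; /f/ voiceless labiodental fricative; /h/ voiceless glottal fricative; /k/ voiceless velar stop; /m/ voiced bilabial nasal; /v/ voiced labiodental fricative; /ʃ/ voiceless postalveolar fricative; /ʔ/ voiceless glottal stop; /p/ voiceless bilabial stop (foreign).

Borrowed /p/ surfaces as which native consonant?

b

/b/ is closest: same manner (stop), place distance 0 (bilabial→bilabial), voicing differs (+1); total 1. Next closest is /d/ at distance 4.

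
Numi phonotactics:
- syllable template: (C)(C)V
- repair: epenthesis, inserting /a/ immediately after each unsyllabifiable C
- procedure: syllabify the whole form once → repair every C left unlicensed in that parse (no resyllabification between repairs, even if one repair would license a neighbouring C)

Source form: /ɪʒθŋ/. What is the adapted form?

ɪʒaθaŋa

Under (C)(C)V, the unsyllabifiable consonants are /ʒ/, /θ/, /ŋ/ (no codas are permitted; onsets may contain at most 2 consonants).
Epenthesis after each stranded consonant: /ʒ/ → /ʒa/, /θ/ → /θa/, /ŋ/ → /ŋa/.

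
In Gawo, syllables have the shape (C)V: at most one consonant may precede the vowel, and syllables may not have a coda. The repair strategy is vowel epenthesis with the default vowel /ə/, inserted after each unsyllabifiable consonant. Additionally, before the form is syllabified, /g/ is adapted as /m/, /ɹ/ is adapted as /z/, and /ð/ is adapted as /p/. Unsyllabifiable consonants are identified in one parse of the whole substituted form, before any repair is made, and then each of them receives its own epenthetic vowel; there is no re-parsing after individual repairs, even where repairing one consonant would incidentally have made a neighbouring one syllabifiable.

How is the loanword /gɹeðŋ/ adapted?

Substitution: /g/ → /m/, /ɹ/ → /z/, /ð/ → /p/, giving /mzepŋ/.
The consonants /m/, /p/, /ŋ/ cannot be parsed into a legal (C)V syllable (no codas are permitted; onsets are limited to one consonant).
Inserting the epenthetic vowel yields /m/ → /mə/, /p/ → /pə/, /ŋ/ → /ŋə/.

məzepəŋə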